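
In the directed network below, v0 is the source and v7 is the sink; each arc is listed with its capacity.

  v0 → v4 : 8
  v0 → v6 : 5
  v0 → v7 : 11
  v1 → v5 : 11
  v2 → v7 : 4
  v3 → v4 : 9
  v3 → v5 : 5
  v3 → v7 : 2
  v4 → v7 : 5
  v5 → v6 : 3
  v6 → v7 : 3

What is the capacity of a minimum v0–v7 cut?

19

Augment v0→v7: bottleneck 11, flow now 11.
Augment v0→v4→v7: bottleneck 5, flow now 16.
Augment v0→v6→v7: bottleneck 3, flow now 19.
No augmenting path remains; maximum flow = 19.
By max-flow min-cut, the minimum cut capacity equals the max flow.
In the residual graph, reachable from v0: {v0, v4, v6}.
Min-cut edges: v0→v7 (11), v4→v7 (5), v6→v7 (3); capacity 11 + 5 + 3 = 19.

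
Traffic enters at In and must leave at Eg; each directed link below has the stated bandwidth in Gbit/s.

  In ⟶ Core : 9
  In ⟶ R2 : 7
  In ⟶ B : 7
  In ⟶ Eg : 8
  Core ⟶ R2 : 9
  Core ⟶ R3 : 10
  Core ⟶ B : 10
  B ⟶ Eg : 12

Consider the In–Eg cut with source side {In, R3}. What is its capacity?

Edges leaving {In, R3}: In→Core (9), In→R2 (7), In→B (7), In→Eg (8).
Cut capacity = 9 + 7 + 7 + 8 = 31.

31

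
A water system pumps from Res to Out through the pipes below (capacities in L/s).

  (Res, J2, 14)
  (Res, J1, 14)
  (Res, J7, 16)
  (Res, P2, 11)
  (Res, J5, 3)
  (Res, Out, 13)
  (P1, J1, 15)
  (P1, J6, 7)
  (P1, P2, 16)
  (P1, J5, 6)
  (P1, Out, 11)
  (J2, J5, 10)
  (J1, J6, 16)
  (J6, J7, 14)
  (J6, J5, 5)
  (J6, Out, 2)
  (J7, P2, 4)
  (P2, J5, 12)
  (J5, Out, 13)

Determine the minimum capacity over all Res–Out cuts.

28

Augment Res→Out: bottleneck 13, flow now 13.
Augment Res→J5→Out: bottleneck 3, flow now 16.
Augment Res→J2→J5→Out: bottleneck 10, flow now 26.
Augment Res→J1→J6→Out: bottleneck 2, flow now 28.
No augmenting path remains; maximum flow = 28.
By max-flow min-cut, the minimum cut capacity equals the max flow.
In the residual graph, reachable from Res: {Res, J2, J1, J6, J7, P2, J5}.
Min-cut edges: Res→Out (13), J6→Out (2), J5→Out (13); capacity 13 + 2 + 13 = 28.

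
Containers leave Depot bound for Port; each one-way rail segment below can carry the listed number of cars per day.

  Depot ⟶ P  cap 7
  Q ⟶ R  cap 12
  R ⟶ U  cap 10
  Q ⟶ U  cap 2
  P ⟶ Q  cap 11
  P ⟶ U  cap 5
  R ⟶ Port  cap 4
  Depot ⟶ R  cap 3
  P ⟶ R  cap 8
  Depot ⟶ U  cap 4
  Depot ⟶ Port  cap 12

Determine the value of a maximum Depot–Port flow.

16

Augment Depot→Port: bottleneck 12, flow now 12.
Augment Depot→R→Port: bottleneck 3, flow now 15.
Augment Depot→P→R→Port: bottleneck 1, flow now 16.
No augmenting path remains; maximum flow = 16.
In the residual graph, reachable from Depot: {Depot, P, Q, R, U}.
Min-cut edges: Depot→Port (12), R→Port (4); capacity 12 + 4 = 16.
This cut is saturated, so no flow can exceed 16.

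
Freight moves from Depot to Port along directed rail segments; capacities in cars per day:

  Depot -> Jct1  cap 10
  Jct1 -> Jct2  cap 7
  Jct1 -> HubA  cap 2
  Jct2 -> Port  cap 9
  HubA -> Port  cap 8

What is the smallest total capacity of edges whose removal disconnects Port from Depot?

9

Augment Depot→Jct1→Jct2→Port: bottleneck 7, flow now 7.
Augment Depot→Jct1→HubA→Port: bottleneck 2, flow now 9.
No augmenting path remains; maximum flow = 9.
By max-flow min-cut, the minimum cut capacity equals the max flow.
In the residual graph, reachable from Depot: {Depot, Jct1}.
Min-cut edges: Jct1→Jct2 (7), Jct1→HubA (2); capacity 7 + 2 = 9.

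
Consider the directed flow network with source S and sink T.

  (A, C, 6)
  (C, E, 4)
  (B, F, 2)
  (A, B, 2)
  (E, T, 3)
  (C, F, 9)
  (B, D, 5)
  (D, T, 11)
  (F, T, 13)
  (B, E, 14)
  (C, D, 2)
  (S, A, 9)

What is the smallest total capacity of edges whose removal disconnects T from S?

8

Augment S→A→B→D→T: bottleneck 2, flow now 2.
Augment S→A→C→D→T: bottleneck 2, flow now 4.
Augment S→A→C→E→T: bottleneck 3, flow now 7.
Augment S→A→C→F→T: bottleneck 1, flow now 8.
No augmenting path remains; maximum flow = 8.
By max-flow min-cut, the minimum cut capacity equals the max flow.
In the residual graph, reachable from S: {S, A}.
Min-cut edges: A→B (2), A→C (6); capacity 2 + 6 = 8.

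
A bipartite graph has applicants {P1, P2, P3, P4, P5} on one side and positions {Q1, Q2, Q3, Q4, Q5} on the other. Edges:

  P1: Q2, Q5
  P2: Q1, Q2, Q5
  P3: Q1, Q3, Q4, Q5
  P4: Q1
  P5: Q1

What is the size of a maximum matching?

4

Unit-capacity flow: source→left, listed edges, right→sink; max matching = max flow.
Augmenting path P1→Q2 (+1); matched 1.
Augmenting path P2→Q1 (+1); matched 2.
Augmenting path P3→Q3 (+1); matched 3.
Augmenting path P4→Q1→P2→Q5 (+1); matched 4.
No augmenting path remains; maximum matching = 4.
König certificate: {P1, P2, P3, Q1} is a vertex cover of size 4 (every listed pair touches it), so no matching can be larger.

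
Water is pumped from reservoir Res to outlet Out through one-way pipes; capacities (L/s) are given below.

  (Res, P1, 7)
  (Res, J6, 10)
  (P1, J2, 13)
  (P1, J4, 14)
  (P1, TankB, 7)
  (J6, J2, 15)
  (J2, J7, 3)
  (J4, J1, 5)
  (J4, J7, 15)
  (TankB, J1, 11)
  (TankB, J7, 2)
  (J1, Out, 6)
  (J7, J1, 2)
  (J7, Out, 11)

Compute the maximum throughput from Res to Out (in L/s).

Augment Res→P1→J2→J7→Out: bottleneck 3, flow now 3.
Augment Res→P1→J4→J1→Out: bottleneck 4, flow now 7.
Augment Res→J6→J2→P1→J4→J1→Out: bottleneck 1, flow now 8. (uses reverse residual edge)
Augment Res→J6→J2→P1→J4→J7→Out: bottleneck 2, flow now 10. (uses reverse residual edge)
No augmenting path remains; maximum flow = 10.
In the residual graph, reachable from Res: {Res, J6, J2}.
Min-cut edges: Res→P1 (7), J2→J7 (3); capacity 7 + 3 = 10.
This cut is saturated, so no flow can exceed 10.

10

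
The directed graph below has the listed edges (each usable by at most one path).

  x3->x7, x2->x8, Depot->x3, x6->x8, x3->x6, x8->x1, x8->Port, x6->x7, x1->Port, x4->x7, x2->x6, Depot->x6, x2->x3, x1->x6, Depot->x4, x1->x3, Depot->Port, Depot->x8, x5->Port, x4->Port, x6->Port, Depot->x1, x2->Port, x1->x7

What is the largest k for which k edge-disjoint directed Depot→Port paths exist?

5

Assign every edge capacity 1; by Menger, the answer equals the max flow.
Path Depot→Port (+1); total 1.
Path Depot→x1→Port (+1); total 2.
Path Depot→x4→Port (+1); total 3.
Path Depot→x6→Port (+1); total 4.
Path Depot→x8→Port (+1); total 5.
No residual Depot→Port path; max flow = 5.
Certifying cut of size 5: {Depot→Port, Depot→x4, x1→Port, x6→Port, x8→Port}.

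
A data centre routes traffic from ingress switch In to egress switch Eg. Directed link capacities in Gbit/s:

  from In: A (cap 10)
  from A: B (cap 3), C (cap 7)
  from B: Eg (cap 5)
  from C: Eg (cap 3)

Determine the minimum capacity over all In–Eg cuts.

Augment In→A→B→Eg: bottleneck 3, flow now 3.
Augment In→A→C→Eg: bottleneck 3, flow now 6.
No augmenting path remains; maximum flow = 6.
By max-flow min-cut, the minimum cut capacity equals the max flow.
In the residual graph, reachable from In: {In, A, C}.
Min-cut edges: A→B (3), C→Eg (3); capacity 3 + 3 = 6.

6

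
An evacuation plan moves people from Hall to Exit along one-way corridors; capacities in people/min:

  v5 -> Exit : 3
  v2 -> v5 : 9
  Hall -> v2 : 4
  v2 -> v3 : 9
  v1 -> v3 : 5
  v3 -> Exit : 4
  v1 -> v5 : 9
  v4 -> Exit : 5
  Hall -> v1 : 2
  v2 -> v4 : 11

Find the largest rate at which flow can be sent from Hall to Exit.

6

Augment Hall→v1→v3→Exit: bottleneck 2, flow now 2.
Augment Hall→v2→v3→Exit: bottleneck 2, flow now 4.
Augment Hall→v2→v4→Exit: bottleneck 2, flow now 6.
No augmenting path remains; maximum flow = 6.
In the residual graph, reachable from Hall: {Hall}.
Min-cut edges: Hall→v1 (2), Hall→v2 (4); capacity 2 + 4 = 6.
This cut is saturated, so no flow can exceed 6.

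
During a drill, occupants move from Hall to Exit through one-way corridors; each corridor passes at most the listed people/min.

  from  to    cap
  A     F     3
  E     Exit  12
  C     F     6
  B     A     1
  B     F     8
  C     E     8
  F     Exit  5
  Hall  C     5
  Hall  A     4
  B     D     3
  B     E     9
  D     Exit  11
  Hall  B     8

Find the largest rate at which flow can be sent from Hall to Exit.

Augment Hall→A→F→Exit: bottleneck 3, flow now 3.
Augment Hall→B→D→Exit: bottleneck 3, flow now 6.
Augment Hall→B→E→Exit: bottleneck 5, flow now 11.
Augment Hall→C→E→Exit: bottleneck 5, flow now 16.
No augmenting path remains; maximum flow = 16.
In the residual graph, reachable from Hall: {Hall, A}.
Min-cut edges: Hall→B (8), Hall→C (5), A→F (3); capacity 8 + 5 + 3 = 16.
This cut is saturated, so no flow can exceed 16.

16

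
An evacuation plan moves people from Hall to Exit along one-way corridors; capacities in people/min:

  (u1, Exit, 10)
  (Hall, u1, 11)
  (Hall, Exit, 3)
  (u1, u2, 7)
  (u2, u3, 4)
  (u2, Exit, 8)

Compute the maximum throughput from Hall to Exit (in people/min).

14

Augment Hall→Exit: bottleneck 3, flow now 3.
Augment Hall→u1→Exit: bottleneck 10, flow now 13.
Augment Hall→u1→u2→Exit: bottleneck 1, flow now 14.
No augmenting path remains; maximum flow = 14.
In the residual graph, reachable from Hall: {Hall}.
Min-cut edges: Hall→u1 (11), Hall→Exit (3); capacity 11 + 3 = 14.
This cut is saturated, so no flow can exceed 14.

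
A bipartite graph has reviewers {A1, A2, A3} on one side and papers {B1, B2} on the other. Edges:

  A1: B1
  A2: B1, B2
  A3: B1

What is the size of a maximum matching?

Unit-capacity flow: source→left, listed edges, right→sink; max matching = max flow.
Augmenting path A1→B1 (+1); matched 1.
Augmenting path A2→B2 (+1); matched 2.
No augmenting path remains; maximum matching = 2.
König certificate: {A2, B1} is a vertex cover of size 2 (every listed pair touches it), so no matching can be larger.

2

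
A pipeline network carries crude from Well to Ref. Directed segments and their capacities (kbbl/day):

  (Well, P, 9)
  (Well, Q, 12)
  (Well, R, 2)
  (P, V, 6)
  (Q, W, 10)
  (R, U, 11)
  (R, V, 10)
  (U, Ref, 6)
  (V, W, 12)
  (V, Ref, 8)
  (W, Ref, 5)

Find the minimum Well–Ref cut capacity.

13

Augment Well→P→V→Ref: bottleneck 6, flow now 6.
Augment Well→Q→W→Ref: bottleneck 5, flow now 11.
Augment Well→R→U→Ref: bottleneck 2, flow now 13.
No augmenting path remains; maximum flow = 13.
By max-flow min-cut, the minimum cut capacity equals the max flow.
In the residual graph, reachable from Well: {Well, P, Q, W}.
Min-cut edges: Well→R (2), P→V (6), W→Ref (5); capacity 2 + 6 + 5 = 13.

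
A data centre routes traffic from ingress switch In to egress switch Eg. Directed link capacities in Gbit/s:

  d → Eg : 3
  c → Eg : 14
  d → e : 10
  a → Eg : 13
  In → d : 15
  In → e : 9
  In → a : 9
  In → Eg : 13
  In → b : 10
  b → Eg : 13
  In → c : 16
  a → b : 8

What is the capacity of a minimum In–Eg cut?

49

Augment In→Eg: bottleneck 13, flow now 13.
Augment In→a→Eg: bottleneck 9, flow now 22.
Augment In→b→Eg: bottleneck 10, flow now 32.
Augment In→c→Eg: bottleneck 14, flow now 46.
Augment In→d→Eg: bottleneck 3, flow now 49.
No augmenting path remains; maximum flow = 49.
By max-flow min-cut, the minimum cut capacity equals the max flow.
In the residual graph, reachable from In: {In, c, d, e}.
Min-cut edges: In→a (9), In→b (10), In→Eg (13), c→Eg (14), d→Eg (3); capacity 9 + 10 + 13 + 14 + 3 = 49.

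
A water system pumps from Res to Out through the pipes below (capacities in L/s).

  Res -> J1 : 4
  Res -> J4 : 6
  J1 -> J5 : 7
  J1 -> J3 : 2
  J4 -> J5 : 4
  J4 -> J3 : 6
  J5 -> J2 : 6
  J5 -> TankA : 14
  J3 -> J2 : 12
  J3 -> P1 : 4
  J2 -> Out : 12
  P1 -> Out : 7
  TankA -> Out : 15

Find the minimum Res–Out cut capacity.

Augment Res→J1→J5→J2→Out: bottleneck 4, flow now 4.
Augment Res→J4→J5→J2→Out: bottleneck 2, flow now 6.
Augment Res→J4→J5→TankA→Out: bottleneck 2, flow now 8.
Augment Res→J4→J3→J2→Out: bottleneck 2, flow now 10.
No augmenting path remains; maximum flow = 10.
By max-flow min-cut, the minimum cut capacity equals the max flow.
In the residual graph, reachable from Res: {Res}.
Min-cut edges: Res→J1 (4), Res→J4 (6); capacity 4 + 6 = 10.

10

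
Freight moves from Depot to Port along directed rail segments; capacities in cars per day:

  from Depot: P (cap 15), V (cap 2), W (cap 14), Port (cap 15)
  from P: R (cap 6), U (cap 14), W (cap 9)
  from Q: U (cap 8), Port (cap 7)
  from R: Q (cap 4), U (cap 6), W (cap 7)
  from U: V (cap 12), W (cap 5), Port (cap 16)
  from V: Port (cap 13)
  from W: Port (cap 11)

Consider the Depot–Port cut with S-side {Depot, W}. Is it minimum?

Yes — it is a minimum cut (capacity 43).

Given cut capacity: 15 + 2 + 15 + 11 = 43.
Augment Depot→Port: bottleneck 15, flow now 15.
Augment Depot→V→Port: bottleneck 2, flow now 17.
Augment Depot→W→Port: bottleneck 11, flow now 28.
Augment Depot→P→U→Port: bottleneck 14, flow now 42.
Augment Depot→P→R→Q→Port: bottleneck 1, flow now 43.
No augmenting path remains; maximum flow = 43.
Cut capacity 43 equals the max flow, so it is a minimum cut.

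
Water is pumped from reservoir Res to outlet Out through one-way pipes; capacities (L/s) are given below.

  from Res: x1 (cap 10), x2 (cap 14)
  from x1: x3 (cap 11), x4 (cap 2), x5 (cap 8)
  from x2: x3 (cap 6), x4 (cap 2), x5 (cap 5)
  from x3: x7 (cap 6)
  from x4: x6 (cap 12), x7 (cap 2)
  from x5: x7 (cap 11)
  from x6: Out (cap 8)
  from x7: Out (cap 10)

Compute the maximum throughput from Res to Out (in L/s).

Augment Res→x1→x3→x7→Out: bottleneck 6, flow now 6.
Augment Res→x1→x4→x6→Out: bottleneck 2, flow now 8.
Augment Res→x1→x5→x7→Out: bottleneck 2, flow now 10.
Augment Res→x2→x4→x6→Out: bottleneck 2, flow now 12.
Augment Res→x2→x5→x7→Out: bottleneck 2, flow now 14.
No augmenting path remains; maximum flow = 14.
In the residual graph, reachable from Res: {Res, x1, x2, x3, x5, x7}.
Min-cut edges: x1→x4 (2), x2→x4 (2), x7→Out (10); capacity 2 + 2 + 10 = 14.
This cut is saturated, so no flow can exceed 14.

14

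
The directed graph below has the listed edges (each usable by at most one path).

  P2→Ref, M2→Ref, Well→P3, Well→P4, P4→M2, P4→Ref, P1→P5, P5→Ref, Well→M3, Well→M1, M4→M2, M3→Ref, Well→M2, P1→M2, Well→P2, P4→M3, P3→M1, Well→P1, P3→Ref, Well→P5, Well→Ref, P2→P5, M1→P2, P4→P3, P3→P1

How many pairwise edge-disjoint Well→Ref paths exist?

7

Assign every edge capacity 1; by Menger, the answer equals the max flow.
Path Well→Ref (+1); total 1.
Path Well→P4→Ref (+1); total 2.
Path Well→P2→Ref (+1); total 3.
Path Well→P3→Ref (+1); total 4.
Path Well→P5→Ref (+1); total 5.
Path Well→M3→Ref (+1); total 6.
Path Well→M2→Ref (+1); total 7.
No residual Well→Ref path; max flow = 7.
Certifying cut of size 7: {M2→Ref, P2→Ref, P5→Ref, Well→M3, Well→P3, Well→P4, Well→Ref}.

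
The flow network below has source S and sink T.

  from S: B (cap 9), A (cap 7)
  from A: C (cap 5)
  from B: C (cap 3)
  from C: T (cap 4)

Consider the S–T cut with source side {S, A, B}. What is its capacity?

8

Edges leaving {S, A, B}: A→C (5), B→C (3).
Cut capacity = 5 + 3 = 8.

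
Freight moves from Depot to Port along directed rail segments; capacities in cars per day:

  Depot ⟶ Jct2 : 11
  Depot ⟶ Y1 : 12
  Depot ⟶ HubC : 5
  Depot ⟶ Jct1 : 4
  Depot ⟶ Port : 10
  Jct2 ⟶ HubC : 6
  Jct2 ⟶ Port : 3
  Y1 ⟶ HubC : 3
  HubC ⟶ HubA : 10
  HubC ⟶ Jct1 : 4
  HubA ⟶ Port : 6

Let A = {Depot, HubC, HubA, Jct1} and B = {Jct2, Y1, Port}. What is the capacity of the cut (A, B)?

39

Edges leaving {Depot, HubC, HubA, Jct1}: Depot→Jct2 (11), Depot→Y1 (12), Depot→Port (10), HubA→Port (6).
Cut capacity = 11 + 12 + 10 + 6 = 39.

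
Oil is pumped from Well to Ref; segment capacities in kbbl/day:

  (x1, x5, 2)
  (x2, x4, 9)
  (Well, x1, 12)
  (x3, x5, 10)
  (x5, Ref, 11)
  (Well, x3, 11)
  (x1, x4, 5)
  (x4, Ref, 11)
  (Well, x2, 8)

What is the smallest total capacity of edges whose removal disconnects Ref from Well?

22

Augment Well→x1→x4→Ref: bottleneck 5, flow now 5.
Augment Well→x1→x5→Ref: bottleneck 2, flow now 7.
Augment Well→x2→x4→Ref: bottleneck 6, flow now 13.
Augment Well→x3→x5→Ref: bottleneck 9, flow now 22.
No augmenting path remains; maximum flow = 22.
By max-flow min-cut, the minimum cut capacity equals the max flow.
In the residual graph, reachable from Well: {Well, x1, x2, x3, x4, x5}.
Min-cut edges: x4→Ref (11), x5→Ref (11); capacity 11 + 11 = 22.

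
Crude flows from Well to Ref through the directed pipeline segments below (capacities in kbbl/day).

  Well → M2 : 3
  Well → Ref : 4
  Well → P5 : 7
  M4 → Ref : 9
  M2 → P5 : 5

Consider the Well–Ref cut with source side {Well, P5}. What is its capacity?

Edges leaving {Well, P5}: Well→M2 (3), Well→Ref (4).
Cut capacity = 3 + 4 = 7.

7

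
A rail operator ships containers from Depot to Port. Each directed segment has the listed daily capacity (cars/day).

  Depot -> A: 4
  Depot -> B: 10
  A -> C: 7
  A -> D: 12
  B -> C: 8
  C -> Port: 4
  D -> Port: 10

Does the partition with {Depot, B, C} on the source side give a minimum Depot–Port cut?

Given cut capacity: 4 + 4 = 8.
Augment Depot→A→C→Port: bottleneck 4, flow now 4.
Augment Depot→B→C→A→D→Port: bottleneck 4, flow now 8. (uses reverse residual edge)
No augmenting path remains; maximum flow = 8.
Cut capacity 8 equals the max flow, so it is a minimum cut.

Yes — it is a minimum cut (capacity 8).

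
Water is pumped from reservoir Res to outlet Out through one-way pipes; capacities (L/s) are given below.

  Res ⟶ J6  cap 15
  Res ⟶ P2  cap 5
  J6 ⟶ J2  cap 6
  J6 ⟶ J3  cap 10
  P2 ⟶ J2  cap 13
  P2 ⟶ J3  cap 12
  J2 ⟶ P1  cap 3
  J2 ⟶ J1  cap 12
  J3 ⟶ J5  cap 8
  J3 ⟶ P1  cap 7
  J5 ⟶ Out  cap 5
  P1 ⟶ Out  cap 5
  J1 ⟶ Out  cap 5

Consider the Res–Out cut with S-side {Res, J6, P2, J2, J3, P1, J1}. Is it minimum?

No — its capacity is 18, but the minimum cut has capacity 15.

Given cut capacity: 8 + 5 + 5 = 18.
Augment Res→J6→J2→P1→Out: bottleneck 3, flow now 3.
Augment Res→J6→J2→J1→Out: bottleneck 3, flow now 6.
Augment Res→J6→J3→J5→Out: bottleneck 5, flow now 11.
Augment Res→J6→J3→P1→Out: bottleneck 2, flow now 13.
Augment Res→P2→J2→J1→Out: bottleneck 2, flow now 15.
No augmenting path remains; maximum flow = 15.
In the residual graph, reachable from Res: {Res, J6, P2, J2, J3, J5, P1, J1}.
Min-cut edges: J5→Out (5), P1→Out (5), J1→Out (5); capacity 5 + 5 + 5 = 15.
Cut capacity 18 exceeds the max flow 15, so it is not minimum.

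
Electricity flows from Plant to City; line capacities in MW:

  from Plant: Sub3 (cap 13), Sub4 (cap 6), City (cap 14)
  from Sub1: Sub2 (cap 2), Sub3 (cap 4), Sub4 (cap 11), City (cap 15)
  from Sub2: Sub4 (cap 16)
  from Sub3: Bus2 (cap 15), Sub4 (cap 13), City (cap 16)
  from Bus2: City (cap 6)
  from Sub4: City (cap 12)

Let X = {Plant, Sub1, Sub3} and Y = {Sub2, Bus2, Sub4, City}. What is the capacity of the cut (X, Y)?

92

Edges leaving {Plant, Sub1, Sub3}: Plant→Sub4 (6), Plant→City (14), Sub1→Sub2 (2), Sub1→Sub4 (11), Sub1→City (15), Sub3→Bus2 (15), Sub3→Sub4 (13), Sub3→City (16).
Cut capacity = 6 + 14 + 2 + 11 + 15 + 15 + 13 + 16 = 92.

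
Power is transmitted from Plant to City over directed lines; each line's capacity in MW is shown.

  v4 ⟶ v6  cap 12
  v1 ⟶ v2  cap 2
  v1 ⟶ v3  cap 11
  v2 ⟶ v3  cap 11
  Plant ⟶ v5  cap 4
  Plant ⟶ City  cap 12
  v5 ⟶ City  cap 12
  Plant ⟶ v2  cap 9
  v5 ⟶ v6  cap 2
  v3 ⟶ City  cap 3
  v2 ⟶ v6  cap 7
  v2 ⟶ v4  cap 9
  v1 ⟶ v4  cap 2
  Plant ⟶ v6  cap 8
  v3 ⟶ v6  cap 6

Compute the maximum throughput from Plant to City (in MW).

19

Augment Plant→City: bottleneck 12, flow now 12.
Augment Plant→v5→City: bottleneck 4, flow now 16.
Augment Plant→v2→v3→City: bottleneck 3, flow now 19.
No augmenting path remains; maximum flow = 19.
In the residual graph, reachable from Plant: {Plant, v2, v3, v4, v6}.
Min-cut edges: Plant→v5 (4), Plant→City (12), v3→City (3); capacity 4 + 12 + 3 = 19.
This cut is saturated, so no flow can exceed 19.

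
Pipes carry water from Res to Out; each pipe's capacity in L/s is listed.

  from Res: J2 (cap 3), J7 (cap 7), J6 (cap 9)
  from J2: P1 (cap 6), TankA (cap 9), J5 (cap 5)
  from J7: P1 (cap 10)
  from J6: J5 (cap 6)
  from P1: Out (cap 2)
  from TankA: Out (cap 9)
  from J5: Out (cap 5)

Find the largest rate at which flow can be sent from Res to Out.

10

Augment Res→J2→P1→Out: bottleneck 2, flow now 2.
Augment Res→J2→TankA→Out: bottleneck 1, flow now 3.
Augment Res→J6→J5→Out: bottleneck 5, flow now 8.
Augment Res→J7→P1→J2→TankA→Out: bottleneck 2, flow now 10. (uses reverse residual edge)
No augmenting path remains; maximum flow = 10.
In the residual graph, reachable from Res: {Res, J7, J6, P1, J5}.
Min-cut edges: Res→J2 (3), P1→Out (2), J5→Out (5); capacity 3 + 2 + 5 = 10.
This cut is saturated, so no flow can exceed 10.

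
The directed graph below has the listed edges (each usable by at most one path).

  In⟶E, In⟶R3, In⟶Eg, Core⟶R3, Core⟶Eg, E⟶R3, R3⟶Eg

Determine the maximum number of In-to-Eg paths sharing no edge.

2

Assign every edge capacity 1; by Menger, the answer equals the max flow.
Path In→Eg (+1); total 1.
Path In→R3→Eg (+1); total 2.
No residual In→Eg path; max flow = 2.
Certifying cut of size 2: {In→Eg, R3→Eg}.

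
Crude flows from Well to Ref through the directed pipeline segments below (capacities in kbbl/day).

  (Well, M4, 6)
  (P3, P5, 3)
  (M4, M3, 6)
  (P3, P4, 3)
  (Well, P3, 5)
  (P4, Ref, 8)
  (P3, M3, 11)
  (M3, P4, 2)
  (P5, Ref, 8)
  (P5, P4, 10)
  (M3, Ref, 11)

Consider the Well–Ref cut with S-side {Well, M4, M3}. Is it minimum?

Given cut capacity: 5 + 2 + 11 = 18.
Augment Well→P3→P4→Ref: bottleneck 3, flow now 3.
Augment Well→P3→M3→Ref: bottleneck 2, flow now 5.
Augment Well→M4→M3→Ref: bottleneck 6, flow now 11.
No augmenting path remains; maximum flow = 11.
In the residual graph, reachable from Well: {Well}.
Min-cut edges: Well→P3 (5), Well→M4 (6); capacity 5 + 6 = 11.
Cut capacity 18 exceeds the max flow 11, so it is not minimum.

No — its capacity is 18, but the minimum cut has capacity 11.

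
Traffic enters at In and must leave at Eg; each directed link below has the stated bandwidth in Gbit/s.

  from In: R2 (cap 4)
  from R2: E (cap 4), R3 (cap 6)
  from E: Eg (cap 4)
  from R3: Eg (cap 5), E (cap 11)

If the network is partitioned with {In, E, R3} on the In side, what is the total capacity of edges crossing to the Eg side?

Edges leaving {In, E, R3}: In→R2 (4), E→Eg (4), R3→Eg (5).
Cut capacity = 4 + 4 + 5 = 13.

13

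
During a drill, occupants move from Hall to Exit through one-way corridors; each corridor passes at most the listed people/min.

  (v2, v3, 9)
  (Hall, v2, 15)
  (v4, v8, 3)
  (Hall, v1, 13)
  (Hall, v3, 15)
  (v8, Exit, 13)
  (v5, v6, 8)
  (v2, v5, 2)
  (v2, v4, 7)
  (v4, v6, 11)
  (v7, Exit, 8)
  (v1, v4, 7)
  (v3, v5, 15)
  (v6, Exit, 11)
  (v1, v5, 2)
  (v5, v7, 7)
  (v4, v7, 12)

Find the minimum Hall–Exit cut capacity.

Augment Hall→v1→v4→v6→Exit: bottleneck 7, flow now 7.
Augment Hall→v1→v5→v6→Exit: bottleneck 2, flow now 9.
Augment Hall→v2→v4→v6→Exit: bottleneck 2, flow now 11.
Augment Hall→v2→v4→v7→Exit: bottleneck 5, flow now 16.
Augment Hall→v2→v5→v7→Exit: bottleneck 2, flow now 18.
Augment Hall→v3→v5→v7→Exit: bottleneck 1, flow now 19.
Augment Hall→v3→v5→v6→v4→v8→Exit: bottleneck 3, flow now 22. (uses reverse residual edge)
No augmenting path remains; maximum flow = 22.
By max-flow min-cut, the minimum cut capacity equals the max flow.
In the residual graph, reachable from Hall: {Hall, v1, v2, v3, v4, v5, v6, v7}.
Min-cut edges: v4→v8 (3), v6→Exit (11), v7→Exit (8); capacity 3 + 11 + 8 = 22.

22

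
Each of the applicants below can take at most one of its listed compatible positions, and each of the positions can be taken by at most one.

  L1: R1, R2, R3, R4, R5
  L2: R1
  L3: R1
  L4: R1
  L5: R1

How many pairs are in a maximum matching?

2

Unit-capacity flow: source→left, listed edges, right→sink; max matching = max flow.
Augmenting path L1→R1 (+1); matched 1.
Augmenting path L2→R1→L1→R2 (+1); matched 2.
No augmenting path remains; maximum matching = 2.
König certificate: {L1, R1} is a vertex cover of size 2 (every listed pair touches it), so no matching can be larger.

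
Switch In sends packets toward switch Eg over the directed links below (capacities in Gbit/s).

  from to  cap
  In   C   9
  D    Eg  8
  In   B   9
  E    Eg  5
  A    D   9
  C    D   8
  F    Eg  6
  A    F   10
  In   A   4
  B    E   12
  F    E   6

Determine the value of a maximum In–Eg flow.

Augment In→A→D→Eg: bottleneck 4, flow now 4.
Augment In→B→E→Eg: bottleneck 5, flow now 9.
Augment In→C→D→Eg: bottleneck 4, flow now 13.
Augment In→C→D→A→F→Eg: bottleneck 4, flow now 17. (uses reverse residual edge)
No augmenting path remains; maximum flow = 17.
In the residual graph, reachable from In: {In, B, C, E}.
Min-cut edges: In→A (4), C→D (8), E→Eg (5); capacity 4 + 8 + 5 = 17.
This cut is saturated, so no flow can exceed 17.

17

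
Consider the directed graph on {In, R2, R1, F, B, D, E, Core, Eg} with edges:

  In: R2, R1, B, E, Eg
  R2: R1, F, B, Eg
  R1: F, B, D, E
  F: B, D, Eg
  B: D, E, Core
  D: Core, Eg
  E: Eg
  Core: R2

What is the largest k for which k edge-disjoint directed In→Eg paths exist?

5

Assign every edge capacity 1; by Menger, the answer equals the max flow.
Path In→Eg (+1); total 1.
Path In→R2→Eg (+1); total 2.
Path In→E→Eg (+1); total 3.
Path In→R1→F→Eg (+1); total 4.
Path In→B→D→Eg (+1); total 5.
No residual In→Eg path; max flow = 5.
Certifying cut of size 5: {In→B, In→E, In→Eg, In→R1, In→R2}.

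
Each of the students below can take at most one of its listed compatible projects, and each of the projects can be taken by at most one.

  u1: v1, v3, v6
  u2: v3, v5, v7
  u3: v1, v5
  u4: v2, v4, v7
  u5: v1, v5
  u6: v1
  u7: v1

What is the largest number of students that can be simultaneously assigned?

Unit-capacity flow: source→left, listed edges, right→sink; max matching = max flow.
Augmenting path u1→v1 (+1); matched 1.
Augmenting path u2→v3 (+1); matched 2.
Augmenting path u3→v5 (+1); matched 3.
Augmenting path u4→v2 (+1); matched 4.
Augmenting path u5→v1→u1→v6 (+1); matched 5.
No augmenting path remains; maximum matching = 5.
König certificate: {u1, u2, u4, v1, v5} is a vertex cover of size 5 (every listed pair touches it), so no matching can be larger.

5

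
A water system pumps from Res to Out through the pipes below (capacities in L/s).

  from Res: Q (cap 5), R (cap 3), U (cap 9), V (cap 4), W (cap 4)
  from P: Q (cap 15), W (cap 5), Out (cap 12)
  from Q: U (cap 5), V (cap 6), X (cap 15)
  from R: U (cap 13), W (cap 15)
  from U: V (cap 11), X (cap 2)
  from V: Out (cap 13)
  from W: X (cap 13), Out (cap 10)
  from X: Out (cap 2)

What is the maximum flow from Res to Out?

22

Augment Res→V→Out: bottleneck 4, flow now 4.
Augment Res→W→Out: bottleneck 4, flow now 8.
Augment Res→Q→V→Out: bottleneck 5, flow now 13.
Augment Res→R→W→Out: bottleneck 3, flow now 16.
Augment Res→U→V→Out: bottleneck 4, flow now 20.
Augment Res→U→X→Out: bottleneck 2, flow now 22.
No augmenting path remains; maximum flow = 22.
In the residual graph, reachable from Res: {Res, Q, U, V, X}.
Min-cut edges: Res→R (3), Res→W (4), V→Out (13), X→Out (2); capacity 3 + 4 + 13 + 2 = 22.
This cut is saturated, so no flow can exceed 22.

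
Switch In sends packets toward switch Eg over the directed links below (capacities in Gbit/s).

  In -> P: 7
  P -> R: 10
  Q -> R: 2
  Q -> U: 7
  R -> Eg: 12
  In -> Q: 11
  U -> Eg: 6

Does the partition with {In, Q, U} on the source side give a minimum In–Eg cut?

Given cut capacity: 7 + 2 + 6 = 15.
Augment In→P→R→Eg: bottleneck 7, flow now 7.
Augment In→Q→R→Eg: bottleneck 2, flow now 9.
Augment In→Q→U→Eg: bottleneck 6, flow now 15.
No augmenting path remains; maximum flow = 15.
Cut capacity 15 equals the max flow, so it is a minimum cut.

Yes — it is a minimum cut (capacity 15).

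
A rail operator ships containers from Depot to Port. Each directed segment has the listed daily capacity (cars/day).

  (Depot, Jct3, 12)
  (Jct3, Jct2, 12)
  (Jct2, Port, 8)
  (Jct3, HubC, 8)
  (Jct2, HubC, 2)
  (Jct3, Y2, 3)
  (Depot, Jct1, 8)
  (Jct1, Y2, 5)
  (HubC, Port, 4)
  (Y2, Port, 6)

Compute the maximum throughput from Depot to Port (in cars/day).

17

Augment Depot→Jct3→Jct2→Port: bottleneck 8, flow now 8.
Augment Depot→Jct3→HubC→Port: bottleneck 4, flow now 12.
Augment Depot→Jct1→Y2→Port: bottleneck 5, flow now 17.
No augmenting path remains; maximum flow = 17.
In the residual graph, reachable from Depot: {Depot, Jct1}.
Min-cut edges: Depot→Jct3 (12), Jct1→Y2 (5); capacity 12 + 5 = 17.
This cut is saturated, so no flow can exceed 17.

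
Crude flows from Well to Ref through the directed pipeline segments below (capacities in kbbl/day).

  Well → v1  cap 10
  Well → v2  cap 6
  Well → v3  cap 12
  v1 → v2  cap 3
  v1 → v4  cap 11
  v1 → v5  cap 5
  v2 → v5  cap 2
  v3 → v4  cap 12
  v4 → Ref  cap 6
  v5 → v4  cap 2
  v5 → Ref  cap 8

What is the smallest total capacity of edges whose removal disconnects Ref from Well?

13

Augment Well→v1→v4→Ref: bottleneck 6, flow now 6.
Augment Well→v1→v5→Ref: bottleneck 4, flow now 10.
Augment Well→v2→v5→Ref: bottleneck 2, flow now 12.
Augment Well→v3→v4→v1→v5→Ref: bottleneck 1, flow now 13. (uses reverse residual edge)
No augmenting path remains; maximum flow = 13.
By max-flow min-cut, the minimum cut capacity equals the max flow.
In the residual graph, reachable from Well: {Well, v1, v2, v3, v4}.
Min-cut edges: v1→v5 (5), v2→v5 (2), v4→Ref (6); capacity 5 + 2 + 6 = 13.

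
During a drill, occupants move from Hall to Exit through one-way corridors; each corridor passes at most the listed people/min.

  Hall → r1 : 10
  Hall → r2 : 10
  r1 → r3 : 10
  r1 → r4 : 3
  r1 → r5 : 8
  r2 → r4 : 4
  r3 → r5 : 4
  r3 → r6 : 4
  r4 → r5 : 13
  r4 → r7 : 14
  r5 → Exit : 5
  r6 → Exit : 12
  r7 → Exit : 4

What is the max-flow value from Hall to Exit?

13

Augment Hall→r1→r5→Exit: bottleneck 5, flow now 5.
Augment Hall→r1→r3→r6→Exit: bottleneck 4, flow now 9.
Augment Hall→r1→r4→r7→Exit: bottleneck 1, flow now 10.
Augment Hall→r2→r4→r7→Exit: bottleneck 3, flow now 13.
No augmenting path remains; maximum flow = 13.
In the residual graph, reachable from Hall: {Hall, r1, r2, r3, r4, r5, r7}.
Min-cut edges: r3→r6 (4), r5→Exit (5), r7→Exit (4); capacity 4 + 5 + 4 = 13.
This cut is saturated, so no flow can exceed 13.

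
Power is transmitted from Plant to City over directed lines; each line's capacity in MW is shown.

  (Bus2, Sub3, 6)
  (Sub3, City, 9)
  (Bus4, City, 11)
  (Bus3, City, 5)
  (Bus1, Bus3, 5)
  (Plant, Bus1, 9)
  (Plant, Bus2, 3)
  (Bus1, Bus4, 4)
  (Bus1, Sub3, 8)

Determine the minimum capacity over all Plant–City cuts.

12

Augment Plant→Bus1→Bus3→City: bottleneck 5, flow now 5.
Augment Plant→Bus1→Bus4→City: bottleneck 4, flow now 9.
Augment Plant→Bus2→Sub3→City: bottleneck 3, flow now 12.
No augmenting path remains; maximum flow = 12.
By max-flow min-cut, the minimum cut capacity equals the max flow.
In the residual graph, reachable from Plant: {Plant}.
Min-cut edges: Plant→Bus1 (9), Plant→Bus2 (3); capacity 9 + 3 = 12.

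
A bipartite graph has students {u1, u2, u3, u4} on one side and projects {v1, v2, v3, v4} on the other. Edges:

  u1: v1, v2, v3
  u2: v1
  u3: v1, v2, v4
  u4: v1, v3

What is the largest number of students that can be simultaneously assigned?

4

Unit-capacity flow: source→left, listed edges, right→sink; max matching = max flow.
Augmenting path u1→v1 (+1); matched 1.
Augmenting path u3→v2 (+1); matched 2.
Augmenting path u4→v3 (+1); matched 3.
Augmenting path u2→v1→u1→v2→u3→v4 (+1); matched 4.
No augmenting path remains; maximum matching = 4.
König certificate: {u1, u2, u3, u4} is a vertex cover of size 4 (every listed pair touches it), so no matching can be larger.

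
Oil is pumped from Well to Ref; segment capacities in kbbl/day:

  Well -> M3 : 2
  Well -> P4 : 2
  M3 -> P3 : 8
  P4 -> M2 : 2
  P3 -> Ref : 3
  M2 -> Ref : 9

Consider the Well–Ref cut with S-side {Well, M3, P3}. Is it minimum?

No — its capacity is 5, but the minimum cut has capacity 4.

Given cut capacity: 2 + 3 = 5.
Augment Well→M3→P3→Ref: bottleneck 2, flow now 2.
Augment Well→P4→M2→Ref: bottleneck 2, flow now 4.
No augmenting path remains; maximum flow = 4.
In the residual graph, reachable from Well: {Well}.
Min-cut edges: Well→M3 (2), Well→P4 (2); capacity 2 + 2 = 4.
Cut capacity 5 exceeds the max flow 4, so it is not minimum.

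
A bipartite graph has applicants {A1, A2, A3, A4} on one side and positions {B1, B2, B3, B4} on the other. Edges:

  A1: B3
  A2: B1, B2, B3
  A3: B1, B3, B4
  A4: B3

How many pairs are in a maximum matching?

Unit-capacity flow: source→left, listed edges, right→sink; max matching = max flow.
Augmenting path A1→B3 (+1); matched 1.
Augmenting path A2→B1 (+1); matched 2.
Augmenting path A3→B4 (+1); matched 3.
No augmenting path remains; maximum matching = 3.
König certificate: {A2, A3, B3} is a vertex cover of size 3 (every listed pair touches it), so no matching can be larger.

3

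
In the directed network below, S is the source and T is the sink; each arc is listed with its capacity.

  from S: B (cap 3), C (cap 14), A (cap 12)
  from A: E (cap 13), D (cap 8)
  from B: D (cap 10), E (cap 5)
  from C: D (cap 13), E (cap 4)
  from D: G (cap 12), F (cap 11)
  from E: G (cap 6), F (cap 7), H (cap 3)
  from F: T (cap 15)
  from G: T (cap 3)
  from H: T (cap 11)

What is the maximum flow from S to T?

Augment S→A→D→F→T: bottleneck 8, flow now 8.
Augment S→A→E→F→T: bottleneck 4, flow now 12.
Augment S→B→D→F→T: bottleneck 3, flow now 15.
Augment S→C→D→G→T: bottleneck 3, flow now 18.
Augment S→C→E→H→T: bottleneck 3, flow now 21.
No augmenting path remains; maximum flow = 21.
In the residual graph, reachable from S: {S, A, B, C, D, E, F, G}.
Min-cut edges: E→H (3), F→T (15), G→T (3); capacity 3 + 15 + 3 = 21.
This cut is saturated, so no flow can exceed 21.

21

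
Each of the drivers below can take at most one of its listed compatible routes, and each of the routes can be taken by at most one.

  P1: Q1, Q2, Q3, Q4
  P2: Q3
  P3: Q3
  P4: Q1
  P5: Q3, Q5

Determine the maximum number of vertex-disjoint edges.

Unit-capacity flow: source→left, listed edges, right→sink; max matching = max flow.
Augmenting path P1→Q1 (+1); matched 1.
Augmenting path P2→Q3 (+1); matched 2.
Augmenting path P5→Q5 (+1); matched 3.
Augmenting path P4→Q1→P1→Q2 (+1); matched 4.
No augmenting path remains; maximum matching = 4.
König certificate: {P1, P4, P5, Q3} is a vertex cover of size 4 (every listed pair touches it), so no matching can be larger.

4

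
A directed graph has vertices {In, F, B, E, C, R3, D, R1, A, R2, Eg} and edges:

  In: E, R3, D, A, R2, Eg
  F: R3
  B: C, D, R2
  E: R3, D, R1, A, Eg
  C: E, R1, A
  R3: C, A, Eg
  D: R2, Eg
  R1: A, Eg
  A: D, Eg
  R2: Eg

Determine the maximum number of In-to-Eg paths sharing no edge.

6

Assign every edge capacity 1; by Menger, the answer equals the max flow.
Path In→Eg (+1); total 1.
Path In→E→Eg (+1); total 2.
Path In→R3→Eg (+1); total 3.
Path In→D→Eg (+1); total 4.
Path In→A→Eg (+1); total 5.
Path In→R2→Eg (+1); total 6.
No residual In→Eg path; max flow = 6.
Certifying cut of size 6: {In→A, In→D, In→E, In→Eg, In→R2, In→R3}.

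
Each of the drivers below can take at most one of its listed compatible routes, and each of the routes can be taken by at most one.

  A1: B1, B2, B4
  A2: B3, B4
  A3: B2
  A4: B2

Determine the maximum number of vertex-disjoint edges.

3

Unit-capacity flow: source→left, listed edges, right→sink; max matching = max flow.
Augmenting path A1→B1 (+1); matched 1.
Augmenting path A2→B3 (+1); matched 2.
Augmenting path A3→B2 (+1); matched 3.
No augmenting path remains; maximum matching = 3.
König certificate: {A1, A2, B2} is a vertex cover of size 3 (every listed pair touches it), so no matching can be larger.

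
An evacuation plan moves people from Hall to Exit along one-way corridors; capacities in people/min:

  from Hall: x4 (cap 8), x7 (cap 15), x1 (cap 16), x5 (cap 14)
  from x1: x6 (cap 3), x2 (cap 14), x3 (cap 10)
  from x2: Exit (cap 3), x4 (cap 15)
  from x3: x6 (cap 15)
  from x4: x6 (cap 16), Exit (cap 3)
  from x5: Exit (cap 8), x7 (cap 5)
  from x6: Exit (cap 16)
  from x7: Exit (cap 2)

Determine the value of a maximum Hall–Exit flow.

Augment Hall→x4→Exit: bottleneck 3, flow now 3.
Augment Hall→x5→Exit: bottleneck 8, flow now 11.
Augment Hall→x7→Exit: bottleneck 2, flow now 13.
Augment Hall→x1→x2→Exit: bottleneck 3, flow now 16.
Augment Hall→x1→x6→Exit: bottleneck 3, flow now 19.
Augment Hall→x4→x6→Exit: bottleneck 5, flow now 24.
Augment Hall→x1→x3→x6→Exit: bottleneck 8, flow now 32.
No augmenting path remains; maximum flow = 32.
In the residual graph, reachable from Hall: {Hall, x1, x2, x3, x4, x5, x6, x7}.
Min-cut edges: x2→Exit (3), x4→Exit (3), x5→Exit (8), x6→Exit (16), x7→Exit (2); capacity 3 + 3 + 8 + 16 + 2 = 32.
This cut is saturated, so no flow can exceed 32.

32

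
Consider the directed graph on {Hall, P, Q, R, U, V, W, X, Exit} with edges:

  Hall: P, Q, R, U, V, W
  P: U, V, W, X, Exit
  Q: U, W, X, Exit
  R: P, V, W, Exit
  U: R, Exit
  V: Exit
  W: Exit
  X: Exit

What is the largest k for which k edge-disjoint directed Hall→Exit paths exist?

Assign every edge capacity 1; by Menger, the answer equals the max flow.
Path Hall→P→Exit (+1); total 1.
Path Hall→Q→Exit (+1); total 2.
Path Hall→R→Exit (+1); total 3.
Path Hall→U→Exit (+1); total 4.
Path Hall→V→Exit (+1); total 5.
Path Hall→W→Exit (+1); total 6.
No residual Hall→Exit path; max flow = 6.
Certifying cut of size 6: {Hall→P, Hall→Q, Hall→R, Hall→U, Hall→V, Hall→W}.

6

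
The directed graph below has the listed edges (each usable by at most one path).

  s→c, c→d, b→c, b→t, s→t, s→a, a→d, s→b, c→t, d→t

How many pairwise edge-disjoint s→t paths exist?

Assign every edge capacity 1; by Menger, the answer equals the max flow.
Path s→t (+1); total 1.
Path s→b→t (+1); total 2.
Path s→c→t (+1); total 3.
Path s→a→d→t (+1); total 4.
No residual s→t path; max flow = 4.
Certifying cut of size 4: {s→a, s→b, s→c, s→t}.

4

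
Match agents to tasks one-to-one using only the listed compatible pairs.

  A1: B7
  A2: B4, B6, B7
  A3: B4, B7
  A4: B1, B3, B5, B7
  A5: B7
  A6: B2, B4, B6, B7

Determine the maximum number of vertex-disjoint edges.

5

Unit-capacity flow: source→left, listed edges, right→sink; max matching = max flow.
Augmenting path A1→B7 (+1); matched 1.
Augmenting path A2→B4 (+1); matched 2.
Augmenting path A4→B1 (+1); matched 3.
Augmenting path A6→B2 (+1); matched 4.
Augmenting path A3→B4→A2→B6 (+1); matched 5.
No augmenting path remains; maximum matching = 5.
König certificate: {A2, A3, A4, A6, B7} is a vertex cover of size 5 (every listed pair touches it), so no matching can be larger.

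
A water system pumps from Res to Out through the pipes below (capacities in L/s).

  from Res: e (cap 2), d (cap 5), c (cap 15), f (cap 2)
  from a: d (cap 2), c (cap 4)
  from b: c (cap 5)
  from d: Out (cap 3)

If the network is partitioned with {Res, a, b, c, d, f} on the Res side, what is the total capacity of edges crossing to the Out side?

Edges leaving {Res, a, b, c, d, f}: Res→e (2), d→Out (3).
Cut capacity = 2 + 3 = 5.

5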